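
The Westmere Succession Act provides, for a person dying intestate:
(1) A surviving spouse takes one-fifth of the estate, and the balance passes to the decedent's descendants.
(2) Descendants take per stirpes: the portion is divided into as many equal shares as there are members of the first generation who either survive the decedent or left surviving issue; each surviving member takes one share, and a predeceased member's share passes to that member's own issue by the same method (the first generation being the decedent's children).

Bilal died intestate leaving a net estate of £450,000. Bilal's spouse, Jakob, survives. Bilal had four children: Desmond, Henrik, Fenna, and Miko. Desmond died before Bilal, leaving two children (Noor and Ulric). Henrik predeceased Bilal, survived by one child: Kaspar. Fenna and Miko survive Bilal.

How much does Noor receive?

Noor receives £45,000.

Jakob takes one-fifth of £450,000 = £90,000. The remaining £360,000 passes to the descendants.
The descendants' portion (£360,000) is divided into 4 shares of £90,000: Fenna and Miko each take £90,000; Desmond's £90,000 share passes to Desmond's issue; Henrik's £90,000 share passes to Henrik's issue.
Desmond's share (£90,000) is divided into 2 shares of £45,000: Noor and Ulric each take £45,000.
Henrik's share (£90,000) passes entirely to Kaspar.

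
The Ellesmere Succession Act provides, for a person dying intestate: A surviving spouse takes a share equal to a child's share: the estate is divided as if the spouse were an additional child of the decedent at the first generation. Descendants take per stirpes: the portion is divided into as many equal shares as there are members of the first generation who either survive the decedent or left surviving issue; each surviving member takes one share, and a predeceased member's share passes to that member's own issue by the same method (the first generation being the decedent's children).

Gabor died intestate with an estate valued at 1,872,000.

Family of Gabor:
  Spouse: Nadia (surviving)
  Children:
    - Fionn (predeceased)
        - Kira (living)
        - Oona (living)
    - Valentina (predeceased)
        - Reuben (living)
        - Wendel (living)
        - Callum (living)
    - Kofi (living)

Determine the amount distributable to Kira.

The spouse counts as an additional share at the children's level, so there are 4 primary shares of 468,000. Nadia takes one such share (468,000).
The children's combined portion (1,404,000) is divided into 3 shares of 468,000: Kofi takes 468,000; Fionn's 468,000 share passes to Fionn's issue; Valentina's 468,000 share passes to Valentina's issue.
Fionn's share (468,000) is divided into 2 shares of 234,000: Kira and Oona each take 234,000.
Valentina's share (468,000) is divided into 3 shares of 156,000: Reuben, Wendel, and Callum each take 156,000.

Kira receives 234,000.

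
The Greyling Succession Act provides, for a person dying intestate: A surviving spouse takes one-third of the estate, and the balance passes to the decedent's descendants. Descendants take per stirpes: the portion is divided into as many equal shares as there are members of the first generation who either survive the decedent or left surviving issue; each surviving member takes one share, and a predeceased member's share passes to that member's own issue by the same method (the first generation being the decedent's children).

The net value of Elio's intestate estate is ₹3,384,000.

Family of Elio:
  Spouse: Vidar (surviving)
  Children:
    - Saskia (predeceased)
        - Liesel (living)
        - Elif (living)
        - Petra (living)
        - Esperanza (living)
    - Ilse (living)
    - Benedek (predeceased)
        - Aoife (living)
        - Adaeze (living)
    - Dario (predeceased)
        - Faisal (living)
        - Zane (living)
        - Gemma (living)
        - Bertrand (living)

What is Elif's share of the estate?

Vidar takes one-third of ₹3,384,000 = ₹1,128,000. The remaining ₹2,256,000 passes to the descendants.
The descendants' portion (₹2,256,000) is divided into 4 shares of ₹564,000: Ilse takes ₹564,000; Saskia's ₹564,000 share passes to Saskia's issue; Benedek's ₹564,000 share passes to Benedek's issue; Dario's ₹564,000 share passes to Dario's issue.
Saskia's share (₹564,000) is divided into 4 shares of ₹141,000: Liesel, Elif, Petra, and Esperanza each take ₹141,000.
Benedek's share (₹564,000) is divided into 2 shares of ₹282,000: Aoife and Adaeze each take ₹282,000.
Dario's share (₹564,000) is divided into 4 shares of ₹141,000: Faisal, Zane, Gemma, and Bertrand each take ₹141,000.

Elif receives ₹141,000.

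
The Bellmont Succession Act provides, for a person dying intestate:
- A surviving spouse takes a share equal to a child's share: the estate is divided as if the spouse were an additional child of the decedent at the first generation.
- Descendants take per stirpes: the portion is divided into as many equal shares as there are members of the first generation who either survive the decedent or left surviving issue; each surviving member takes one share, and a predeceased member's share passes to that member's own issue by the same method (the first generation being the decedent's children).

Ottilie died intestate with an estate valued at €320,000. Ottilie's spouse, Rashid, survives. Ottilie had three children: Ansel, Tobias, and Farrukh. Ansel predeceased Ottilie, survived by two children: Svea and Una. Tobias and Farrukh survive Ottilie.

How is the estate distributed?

The spouse counts as an additional share at the children's level, so there are 4 primary shares of €80,000. Rashid takes one such share (€80,000).
The children's combined portion (€240,000) is divided into 3 shares of €80,000: Tobias and Farrukh each take €80,000; Ansel's €80,000 share passes to Ansel's issue.
Ansel's share (€80,000) is divided into 2 shares of €40,000: Svea and Una each take €40,000.

Rashid: €80,000; Svea: €40,000; Una: €40,000; Tobias: €80,000; Farrukh: €80,000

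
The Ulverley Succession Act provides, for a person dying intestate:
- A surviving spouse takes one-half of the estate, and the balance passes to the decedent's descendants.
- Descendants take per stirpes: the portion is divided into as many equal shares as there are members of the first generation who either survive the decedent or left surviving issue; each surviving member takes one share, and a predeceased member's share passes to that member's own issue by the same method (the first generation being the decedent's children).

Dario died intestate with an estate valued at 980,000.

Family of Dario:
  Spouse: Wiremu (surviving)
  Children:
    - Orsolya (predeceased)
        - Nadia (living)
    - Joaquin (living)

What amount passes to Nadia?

Nadia receives 245,000.

Wiremu takes one-half of 980,000 = 490,000. The remaining 490,000 passes to the descendants.
The descendants' portion (490,000) is divided into 2 shares of 245,000: Joaquin takes 245,000; Orsolya's 245,000 share passes to Orsolya's issue.
Orsolya's share (245,000) passes entirely to Nadia.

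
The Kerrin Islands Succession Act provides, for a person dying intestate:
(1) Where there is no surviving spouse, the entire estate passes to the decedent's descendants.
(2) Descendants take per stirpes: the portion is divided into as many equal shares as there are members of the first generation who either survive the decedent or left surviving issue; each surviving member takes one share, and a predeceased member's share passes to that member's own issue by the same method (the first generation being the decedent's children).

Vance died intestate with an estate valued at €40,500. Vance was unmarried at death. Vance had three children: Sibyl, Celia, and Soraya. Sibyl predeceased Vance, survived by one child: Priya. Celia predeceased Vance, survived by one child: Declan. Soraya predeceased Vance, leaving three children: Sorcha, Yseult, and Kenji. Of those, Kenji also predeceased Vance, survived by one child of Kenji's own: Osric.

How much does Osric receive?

The entire €40,500 passes to the descendants.
That amount (€40,500) is divided into 3 shares of €13,500: Sibyl's €13,500 share passes to Sibyl's issue; Celia's €13,500 share passes to Celia's issue; Soraya's €13,500 share passes to Soraya's issue.
Sibyl's share (€13,500) passes entirely to Priya.
Celia's share (€13,500) passes entirely to Declan.
Soraya's share (€13,500) is divided into 3 shares of €4,500: Sorcha and Yseult each take €4,500; Kenji's €4,500 share passes to Kenji's issue.
Kenji's share (€4,500) passes entirely to Osric.

Osric receives €4,500.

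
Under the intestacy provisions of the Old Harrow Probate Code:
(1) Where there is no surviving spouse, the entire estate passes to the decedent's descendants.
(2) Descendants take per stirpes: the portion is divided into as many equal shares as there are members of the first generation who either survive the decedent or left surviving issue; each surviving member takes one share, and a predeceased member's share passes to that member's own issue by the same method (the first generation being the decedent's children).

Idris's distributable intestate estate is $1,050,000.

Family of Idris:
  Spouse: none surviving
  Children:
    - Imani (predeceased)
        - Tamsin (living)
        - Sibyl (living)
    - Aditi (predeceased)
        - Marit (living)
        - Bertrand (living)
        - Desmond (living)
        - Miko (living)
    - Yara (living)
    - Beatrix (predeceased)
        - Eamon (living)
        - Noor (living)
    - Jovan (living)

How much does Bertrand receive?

Bertrand receives $52,500.

The entire $1,050,000 passes to the descendants.
That amount ($1,050,000) is divided into 5 shares of $210,000: Yara and Jovan each take $210,000; Imani's $210,000 share passes to Imani's issue; Aditi's $210,000 share passes to Aditi's issue; Beatrix's $210,000 share passes to Beatrix's issue.
Imani's share ($210,000) is divided into 2 shares of $105,000: Tamsin and Sibyl each take $105,000.
Aditi's share ($210,000) is divided into 4 shares of $52,500: Marit, Bertrand, Desmond, and Miko each take $52,500.
Beatrix's share ($210,000) is divided into 2 shares of $105,000: Eamon and Noor each take $105,000.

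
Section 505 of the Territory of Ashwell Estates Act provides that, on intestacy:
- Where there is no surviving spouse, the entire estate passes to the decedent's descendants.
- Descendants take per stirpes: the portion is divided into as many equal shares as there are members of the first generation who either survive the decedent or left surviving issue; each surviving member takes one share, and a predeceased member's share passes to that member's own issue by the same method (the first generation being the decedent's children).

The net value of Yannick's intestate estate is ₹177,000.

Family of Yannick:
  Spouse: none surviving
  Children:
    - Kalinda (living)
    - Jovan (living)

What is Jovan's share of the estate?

The entire ₹177,000 passes to the descendants.
That amount (₹177,000) is divided into 2 shares of ₹88,500: Kalinda and Jovan each take ₹88,500.

Jovan receives ₹88,500.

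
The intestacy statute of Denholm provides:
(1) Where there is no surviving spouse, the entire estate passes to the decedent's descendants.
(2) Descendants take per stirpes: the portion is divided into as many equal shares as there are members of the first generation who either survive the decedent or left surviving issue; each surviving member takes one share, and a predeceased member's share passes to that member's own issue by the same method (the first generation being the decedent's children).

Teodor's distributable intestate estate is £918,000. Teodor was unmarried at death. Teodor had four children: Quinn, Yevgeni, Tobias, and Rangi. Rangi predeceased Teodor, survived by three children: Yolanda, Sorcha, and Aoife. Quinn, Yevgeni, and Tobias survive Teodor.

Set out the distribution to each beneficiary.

The entire £918,000 passes to the descendants.
That amount (£918,000) is divided into 4 shares of £229,500: Quinn, Yevgeni, and Tobias each take £229,500; Rangi's £229,500 share passes to Rangi's issue.
Rangi's share (£229,500) is divided into 3 shares of £76,500: Yolanda, Sorcha, and Aoife each take £76,500.

Quinn: £229,500; Yevgeni: £229,500; Tobias: £229,500; Yolanda: £76,500; Sorcha: £76,500; Aoife: £76,500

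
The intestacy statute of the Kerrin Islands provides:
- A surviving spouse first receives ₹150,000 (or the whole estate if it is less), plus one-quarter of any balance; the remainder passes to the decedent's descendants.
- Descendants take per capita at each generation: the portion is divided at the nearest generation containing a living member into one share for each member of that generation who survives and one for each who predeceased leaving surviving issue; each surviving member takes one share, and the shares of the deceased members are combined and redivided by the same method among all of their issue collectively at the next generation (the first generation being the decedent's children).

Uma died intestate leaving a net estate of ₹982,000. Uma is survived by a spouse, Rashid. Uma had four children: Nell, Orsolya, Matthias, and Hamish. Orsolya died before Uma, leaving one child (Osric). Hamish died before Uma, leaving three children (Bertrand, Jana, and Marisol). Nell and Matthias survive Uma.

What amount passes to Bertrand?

Rashid first takes ₹150,000, leaving a balance of ₹832,000. Rashid then takes one-quarter of the balance (₹208,000), for a total of ₹358,000. The remaining ₹624,000 passes to the descendants.
The descendants' portion (₹624,000) is divided at the children's generation into 4 shares of ₹156,000. Nell and Matthias each take ₹156,000. The 2 shares of the deceased (Orsolya and Hamish) are combined into a pool of ₹312,000.
That pool (₹312,000) is divided at the grandchildren's generation equally among Osric, Bertrand, Jana, and Marisol: ₹78,000 each.

Bertrand receives ₹78,000.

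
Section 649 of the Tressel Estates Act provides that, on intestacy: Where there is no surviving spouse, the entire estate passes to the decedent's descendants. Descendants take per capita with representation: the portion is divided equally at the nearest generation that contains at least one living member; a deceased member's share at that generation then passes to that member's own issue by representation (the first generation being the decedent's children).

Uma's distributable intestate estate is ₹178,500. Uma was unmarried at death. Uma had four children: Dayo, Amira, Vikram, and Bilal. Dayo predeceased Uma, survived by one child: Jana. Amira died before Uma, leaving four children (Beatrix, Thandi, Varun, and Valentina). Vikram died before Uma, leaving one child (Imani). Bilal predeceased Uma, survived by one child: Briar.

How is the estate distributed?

The entire ₹178,500 passes to the descendants.
No child survives, so the initial division is made at the grandchildren's generation.
That amount (₹178,500) is divided into 7 shares of ₹25,500: Jana, Beatrix, Thandi, Varun, Valentina, Imani, and Briar each take ₹25,500.

Jana: ₹25,500; Beatrix: ₹25,500; Thandi: ₹25,500; Varun: ₹25,500; Valentina: ₹25,500; Imani: ₹25,500; Briar: ₹25,500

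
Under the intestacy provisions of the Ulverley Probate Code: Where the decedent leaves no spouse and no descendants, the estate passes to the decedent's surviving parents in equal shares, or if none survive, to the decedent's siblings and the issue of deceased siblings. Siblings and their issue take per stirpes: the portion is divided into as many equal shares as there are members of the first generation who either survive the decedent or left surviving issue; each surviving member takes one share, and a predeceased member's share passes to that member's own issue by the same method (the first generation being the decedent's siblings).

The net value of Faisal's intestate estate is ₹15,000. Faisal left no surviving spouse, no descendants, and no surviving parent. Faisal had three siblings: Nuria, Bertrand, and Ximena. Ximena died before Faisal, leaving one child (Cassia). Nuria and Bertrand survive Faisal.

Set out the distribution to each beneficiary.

The entire ₹15,000 passes to the siblings and their issue.
That amount (₹15,000) is divided into 3 shares of ₹5,000: Nuria and Bertrand each take ₹5,000; Ximena's ₹5,000 share passes to Ximena's issue.
Ximena's share (₹5,000) passes entirely to Cassia.

Nuria: ₹5,000; Bertrand: ₹5,000; Cassia: ₹5,000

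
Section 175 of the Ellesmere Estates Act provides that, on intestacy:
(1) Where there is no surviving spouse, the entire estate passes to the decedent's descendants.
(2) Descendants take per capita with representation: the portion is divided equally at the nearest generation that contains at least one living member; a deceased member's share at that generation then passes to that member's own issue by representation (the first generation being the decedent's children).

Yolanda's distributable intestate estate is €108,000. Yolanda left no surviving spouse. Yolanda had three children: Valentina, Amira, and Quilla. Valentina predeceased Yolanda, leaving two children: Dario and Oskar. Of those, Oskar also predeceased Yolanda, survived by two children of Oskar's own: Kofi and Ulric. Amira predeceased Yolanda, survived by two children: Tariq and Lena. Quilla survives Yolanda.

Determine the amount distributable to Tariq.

Tariq receives €18,000.

The entire €108,000 passes to the descendants.
That amount (€108,000) is divided into 3 shares of €36,000: Quilla takes €36,000; Valentina's €36,000 share passes to Valentina's issue; Amira's €36,000 share passes to Amira's issue.
Valentina's share (€36,000) is divided into 2 shares of €18,000: Dario takes €18,000; Oskar's €18,000 share passes to Oskar's issue.
Oskar's share (€18,000) is divided into 2 shares of €9,000: Kofi and Ulric each take €9,000.
Amira's share (€36,000) is divided into 2 shares of €18,000: Tariq and Lena each take €18,000.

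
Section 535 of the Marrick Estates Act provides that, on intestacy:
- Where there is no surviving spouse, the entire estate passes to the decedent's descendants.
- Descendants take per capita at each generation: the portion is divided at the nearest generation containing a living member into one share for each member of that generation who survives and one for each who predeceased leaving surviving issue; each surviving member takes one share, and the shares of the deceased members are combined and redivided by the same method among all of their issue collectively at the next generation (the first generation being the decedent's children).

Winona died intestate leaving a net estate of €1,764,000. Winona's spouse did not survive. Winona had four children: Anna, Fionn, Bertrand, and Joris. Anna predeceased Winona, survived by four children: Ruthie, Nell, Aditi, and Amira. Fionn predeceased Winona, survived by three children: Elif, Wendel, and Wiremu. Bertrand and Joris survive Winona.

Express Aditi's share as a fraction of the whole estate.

Aditi receives 1/14 of the estate.

The entire €1,764,000 passes to the descendants.
That amount (€1,764,000) is divided at the children's generation into 4 shares of €441,000. Bertrand and Joris each take €441,000. The 2 shares of the deceased (Anna and Fionn) are combined into a pool of €882,000.
That pool (€882,000) is divided at the grandchildren's generation equally among Ruthie, Nell, Aditi, Amira, Elif, Wendel, and Wiremu: €126,000 each.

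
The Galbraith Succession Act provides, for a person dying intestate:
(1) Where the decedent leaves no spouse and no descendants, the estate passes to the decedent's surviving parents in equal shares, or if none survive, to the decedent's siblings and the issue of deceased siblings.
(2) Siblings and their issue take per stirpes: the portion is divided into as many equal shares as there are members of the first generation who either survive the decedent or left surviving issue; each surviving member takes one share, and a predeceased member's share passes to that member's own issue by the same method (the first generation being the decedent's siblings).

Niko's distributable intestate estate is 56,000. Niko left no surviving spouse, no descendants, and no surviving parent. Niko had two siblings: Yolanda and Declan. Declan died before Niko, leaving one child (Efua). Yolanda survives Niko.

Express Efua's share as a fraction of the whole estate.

Efua receives 1/2 of the estate.

The entire 56,000 passes to the siblings and their issue.
That amount (56,000) is divided into 2 shares of 28,000: Yolanda takes 28,000; Declan's 28,000 share passes to Declan's issue.
Declan's share (28,000) passes entirely to Efua.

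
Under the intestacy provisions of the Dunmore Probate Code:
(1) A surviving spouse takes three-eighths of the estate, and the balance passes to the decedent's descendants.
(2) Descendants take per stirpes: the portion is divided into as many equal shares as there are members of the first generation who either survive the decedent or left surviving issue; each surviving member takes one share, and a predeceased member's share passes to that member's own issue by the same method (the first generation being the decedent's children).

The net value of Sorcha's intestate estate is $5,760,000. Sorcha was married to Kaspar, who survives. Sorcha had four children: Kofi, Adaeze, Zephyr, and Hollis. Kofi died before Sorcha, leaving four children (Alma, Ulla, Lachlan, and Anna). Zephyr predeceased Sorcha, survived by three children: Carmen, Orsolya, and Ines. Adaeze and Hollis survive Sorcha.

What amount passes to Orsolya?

Orsolya receives $300,000.

Kaspar takes three-eighths of $5,760,000 = $2,160,000. The remaining $3,600,000 passes to the descendants.
The descendants' portion ($3,600,000) is divided into 4 shares of $900,000: Adaeze and Hollis each take $900,000; Kofi's $900,000 share passes to Kofi's issue; Zephyr's $900,000 share passes to Zephyr's issue.
Kofi's share ($900,000) is divided into 4 shares of $225,000: Alma, Ulla, Lachlan, and Anna each take $225,000.
Zephyr's share ($900,000) is divided into 3 shares of $300,000: Carmen, Orsolya, and Ines each take $300,000.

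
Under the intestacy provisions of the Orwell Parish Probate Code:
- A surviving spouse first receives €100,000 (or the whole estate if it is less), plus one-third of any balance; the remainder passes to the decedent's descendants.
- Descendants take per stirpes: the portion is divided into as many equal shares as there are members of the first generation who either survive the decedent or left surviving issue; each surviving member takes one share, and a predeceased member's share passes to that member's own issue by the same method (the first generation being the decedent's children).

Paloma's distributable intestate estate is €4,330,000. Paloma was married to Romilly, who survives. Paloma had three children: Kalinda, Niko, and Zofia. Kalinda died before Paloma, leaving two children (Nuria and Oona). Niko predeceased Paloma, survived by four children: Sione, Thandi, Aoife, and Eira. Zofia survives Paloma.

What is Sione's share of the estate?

Romilly first takes €100,000, leaving a balance of €4,230,000. Romilly then takes one-third of the balance (€1,410,000), for a total of €1,510,000. The remaining €2,820,000 passes to the descendants.
The descendants' portion (€2,820,000) is divided into 3 shares of €940,000: Zofia takes €940,000; Kalinda's €940,000 share passes to Kalinda's issue; Niko's €940,000 share passes to Niko's issue.
Kalinda's share (€940,000) is divided into 2 shares of €470,000: Nuria and Oona each take €470,000.
Niko's share (€940,000) is divided into 4 shares of €235,000: Sione, Thandi, Aoife, and Eira each take €235,000.

Sione receives €235,000.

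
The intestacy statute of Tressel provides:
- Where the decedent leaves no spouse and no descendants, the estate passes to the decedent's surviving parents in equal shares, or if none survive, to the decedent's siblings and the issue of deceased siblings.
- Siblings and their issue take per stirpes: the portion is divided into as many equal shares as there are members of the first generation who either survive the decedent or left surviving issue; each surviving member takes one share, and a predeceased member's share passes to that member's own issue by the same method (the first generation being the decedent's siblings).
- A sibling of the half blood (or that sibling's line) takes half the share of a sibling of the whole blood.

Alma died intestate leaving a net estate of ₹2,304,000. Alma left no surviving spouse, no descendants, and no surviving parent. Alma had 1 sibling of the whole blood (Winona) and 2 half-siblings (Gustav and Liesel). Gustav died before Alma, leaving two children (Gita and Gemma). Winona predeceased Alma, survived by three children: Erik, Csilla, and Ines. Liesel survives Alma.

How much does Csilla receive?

Csilla receives ₹384,000.

The entire ₹2,304,000 passes to the siblings and their issue.
Counting each half-blood sibling's line as half a unit, there are 2 units in ₹2,304,000, so one unit is ₹1,152,000. Whole-blood lines (Winona) take ₹1,152,000 each; half-blood lines (Gustav and Liesel) take ₹576,000 each.
Gustav's share (₹576,000) is divided into 2 shares of ₹288,000: Gita and Gemma each take ₹288,000.
Winona's share (₹1,152,000) is divided into 3 shares of ₹384,000: Erik, Csilla, and Ines each take ₹384,000.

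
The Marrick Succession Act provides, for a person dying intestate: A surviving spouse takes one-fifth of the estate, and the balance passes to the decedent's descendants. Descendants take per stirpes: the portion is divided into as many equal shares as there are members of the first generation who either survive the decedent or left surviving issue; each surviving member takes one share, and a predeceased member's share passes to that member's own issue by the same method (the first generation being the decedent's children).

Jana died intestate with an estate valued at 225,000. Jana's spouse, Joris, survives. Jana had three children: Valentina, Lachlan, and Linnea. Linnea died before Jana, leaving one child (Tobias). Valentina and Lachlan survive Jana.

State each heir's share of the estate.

Joris: 45,000; Valentina: 60,000; Lachlan: 60,000; Tobias: 60,000

Joris takes one-fifth of 225,000 = 45,000. The remaining 180,000 passes to the descendants.
The descendants' portion (180,000) is divided into 3 shares of 60,000: Valentina and Lachlan each take 60,000; Linnea's 60,000 share passes to Linnea's issue.
Linnea's share (60,000) passes entirely to Tobias.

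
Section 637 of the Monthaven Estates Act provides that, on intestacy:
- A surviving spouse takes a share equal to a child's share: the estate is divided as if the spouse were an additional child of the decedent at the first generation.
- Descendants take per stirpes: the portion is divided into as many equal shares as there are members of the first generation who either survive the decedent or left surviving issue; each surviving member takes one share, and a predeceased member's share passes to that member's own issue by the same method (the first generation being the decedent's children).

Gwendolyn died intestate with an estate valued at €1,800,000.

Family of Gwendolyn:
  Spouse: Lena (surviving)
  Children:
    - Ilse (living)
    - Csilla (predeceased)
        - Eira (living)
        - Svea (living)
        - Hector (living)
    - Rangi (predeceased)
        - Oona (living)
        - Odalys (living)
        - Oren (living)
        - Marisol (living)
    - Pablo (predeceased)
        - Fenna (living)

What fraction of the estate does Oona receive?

Oona receives 1/20 of the estate.

The spouse counts as an additional share at the children's level, so there are 5 primary shares of €360,000. Lena takes one such share (€360,000).
The children's combined portion (€1,440,000) is divided into 4 shares of €360,000: Ilse takes €360,000; Csilla's €360,000 share passes to Csilla's issue; Rangi's €360,000 share passes to Rangi's issue; Pablo's €360,000 share passes to Pablo's issue.
Csilla's share (€360,000) is divided into 3 shares of €120,000: Eira, Svea, and Hector each take €120,000.
Rangi's share (€360,000) is divided into 4 shares of €90,000: Oona, Odalys, Oren, and Marisol each take €90,000.
Pablo's share (€360,000) passes entirely to Fenna.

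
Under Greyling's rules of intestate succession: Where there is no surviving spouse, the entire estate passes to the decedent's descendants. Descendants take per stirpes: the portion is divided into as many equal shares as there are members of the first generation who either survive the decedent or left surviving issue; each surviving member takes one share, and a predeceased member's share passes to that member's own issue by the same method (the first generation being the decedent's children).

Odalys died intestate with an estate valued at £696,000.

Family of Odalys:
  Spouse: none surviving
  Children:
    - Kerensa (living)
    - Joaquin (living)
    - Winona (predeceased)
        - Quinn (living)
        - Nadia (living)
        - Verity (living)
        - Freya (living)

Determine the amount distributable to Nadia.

The entire £696,000 passes to the descendants.
That amount (£696,000) is divided into 3 shares of £232,000: Kerensa and Joaquin each take £232,000; Winona's £232,000 share passes to Winona's issue.
Winona's share (£232,000) is divided into 4 shares of £58,000: Quinn, Nadia, Verity, and Freya each take £58,000.

Nadia receives £58,000.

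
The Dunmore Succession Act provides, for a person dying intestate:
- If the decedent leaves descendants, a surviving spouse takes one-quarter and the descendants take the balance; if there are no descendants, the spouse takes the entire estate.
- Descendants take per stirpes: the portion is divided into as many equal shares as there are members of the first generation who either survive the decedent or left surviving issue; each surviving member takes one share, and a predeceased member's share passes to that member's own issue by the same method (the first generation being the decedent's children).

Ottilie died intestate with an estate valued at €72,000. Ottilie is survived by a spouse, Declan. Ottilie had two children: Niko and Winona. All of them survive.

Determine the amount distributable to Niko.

Declan takes one-quarter of €72,000 = €18,000. The remaining €54,000 passes to the descendants.
The descendants' portion (€54,000) is divided into 2 shares of €27,000: Niko and Winona each take €27,000.

Niko receives €27,000.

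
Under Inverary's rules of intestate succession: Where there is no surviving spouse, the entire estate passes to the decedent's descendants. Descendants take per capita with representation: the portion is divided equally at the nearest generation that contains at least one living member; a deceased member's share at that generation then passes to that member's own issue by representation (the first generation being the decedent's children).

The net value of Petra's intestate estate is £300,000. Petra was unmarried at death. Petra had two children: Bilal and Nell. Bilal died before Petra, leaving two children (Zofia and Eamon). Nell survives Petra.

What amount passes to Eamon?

Eamon receives £75,000.

The entire £300,000 passes to the descendants.
That amount (£300,000) is divided into 2 shares of £150,000: Nell takes £150,000; Bilal's £150,000 share passes to Bilal's issue.
Bilal's share (£150,000) is divided into 2 shares of £75,000: Zofia and Eamon each take £75,000.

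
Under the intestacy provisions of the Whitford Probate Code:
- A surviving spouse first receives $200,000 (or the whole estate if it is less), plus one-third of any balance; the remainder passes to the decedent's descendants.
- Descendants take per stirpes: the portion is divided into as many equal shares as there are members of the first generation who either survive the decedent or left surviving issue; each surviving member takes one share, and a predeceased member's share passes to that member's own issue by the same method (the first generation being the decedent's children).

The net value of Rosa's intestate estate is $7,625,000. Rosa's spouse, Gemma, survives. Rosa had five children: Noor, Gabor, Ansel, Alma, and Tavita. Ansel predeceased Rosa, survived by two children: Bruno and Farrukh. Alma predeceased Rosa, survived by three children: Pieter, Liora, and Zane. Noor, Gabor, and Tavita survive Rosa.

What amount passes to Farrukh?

Farrukh receives $495,000.

Gemma first takes $200,000, leaving a balance of $7,425,000. Gemma then takes one-third of the balance ($2,475,000), for a total of $2,675,000. The remaining $4,950,000 passes to the descendants.
The descendants' portion ($4,950,000) is divided into 5 shares of $990,000: Noor, Gabor, and Tavita each take $990,000; Ansel's $990,000 share passes to Ansel's issue; Alma's $990,000 share passes to Alma's issue.
Ansel's share ($990,000) is divided into 2 shares of $495,000: Bruno and Farrukh each take $495,000.
Alma's share ($990,000) is divided into 3 shares of $330,000: Pieter, Liora, and Zane each take $330,000.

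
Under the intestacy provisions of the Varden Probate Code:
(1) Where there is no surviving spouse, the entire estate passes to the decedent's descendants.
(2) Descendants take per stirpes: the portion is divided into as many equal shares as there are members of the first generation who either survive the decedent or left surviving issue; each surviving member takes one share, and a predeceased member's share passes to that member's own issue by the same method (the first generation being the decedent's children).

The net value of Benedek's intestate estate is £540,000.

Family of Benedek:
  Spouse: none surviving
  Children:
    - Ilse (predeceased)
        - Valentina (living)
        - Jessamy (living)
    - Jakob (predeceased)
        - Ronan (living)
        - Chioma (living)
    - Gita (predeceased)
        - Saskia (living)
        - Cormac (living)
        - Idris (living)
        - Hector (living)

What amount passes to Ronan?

The entire £540,000 passes to the descendants.
That amount (£540,000) is divided into 3 shares of £180,000: Ilse's £180,000 share passes to Ilse's issue; Jakob's £180,000 share passes to Jakob's issue; Gita's £180,000 share passes to Gita's issue.
Ilse's share (£180,000) is divided into 2 shares of £90,000: Valentina and Jessamy each take £90,000.
Jakob's share (£180,000) is divided into 2 shares of £90,000: Ronan and Chioma each take £90,000.
Gita's share (£180,000) is divided into 4 shares of £45,000: Saskia, Cormac, Idris, and Hector each take £45,000.

Ronan receives £90,000.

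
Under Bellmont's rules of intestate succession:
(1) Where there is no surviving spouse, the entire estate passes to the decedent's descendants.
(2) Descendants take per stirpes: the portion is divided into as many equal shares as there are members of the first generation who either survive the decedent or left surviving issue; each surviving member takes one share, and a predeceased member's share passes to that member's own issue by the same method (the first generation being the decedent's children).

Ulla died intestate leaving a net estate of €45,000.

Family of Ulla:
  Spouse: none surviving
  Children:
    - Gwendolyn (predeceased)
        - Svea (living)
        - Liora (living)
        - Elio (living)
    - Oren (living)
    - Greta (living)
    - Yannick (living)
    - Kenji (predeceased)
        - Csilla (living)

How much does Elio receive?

Elio receives €3,000.

The entire €45,000 passes to the descendants.
That amount (€45,000) is divided into 5 shares of €9,000: Oren, Greta, and Yannick each take €9,000; Gwendolyn's €9,000 share passes to Gwendolyn's issue; Kenji's €9,000 share passes to Kenji's issue.
Gwendolyn's share (€9,000) is divided into 3 shares of €3,000: Svea, Liora, and Elio each take €3,000.
Kenji's share (€9,000) passes entirely to Csilla.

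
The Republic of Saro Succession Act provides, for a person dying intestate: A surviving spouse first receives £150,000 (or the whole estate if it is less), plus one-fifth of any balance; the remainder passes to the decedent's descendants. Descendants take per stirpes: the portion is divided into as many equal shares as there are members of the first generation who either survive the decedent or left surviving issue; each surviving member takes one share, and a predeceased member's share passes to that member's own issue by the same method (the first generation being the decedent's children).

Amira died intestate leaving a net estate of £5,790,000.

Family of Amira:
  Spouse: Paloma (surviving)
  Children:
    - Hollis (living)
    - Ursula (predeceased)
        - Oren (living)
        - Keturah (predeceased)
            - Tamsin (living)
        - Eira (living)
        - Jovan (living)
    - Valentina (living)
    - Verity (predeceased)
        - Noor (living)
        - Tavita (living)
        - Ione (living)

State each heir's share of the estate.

Paloma first takes £150,000, leaving a balance of £5,640,000. Paloma then takes one-fifth of the balance (£1,128,000), for a total of £1,278,000. The remaining £4,512,000 passes to the descendants.
The descendants' portion (£4,512,000) is divided into 4 shares of £1,128,000: Hollis and Valentina each take £1,128,000; Ursula's £1,128,000 share passes to Ursula's issue; Verity's £1,128,000 share passes to Verity's issue.
Ursula's share (£1,128,000) is divided into 4 shares of £282,000: Oren, Eira, and Jovan each take £282,000; Keturah's £282,000 share passes to Keturah's issue.
Keturah's share (£282,000) passes entirely to Tamsin.
Verity's share (£1,128,000) is divided into 3 shares of £376,000: Noor, Tavita, and Ione each take £376,000.

Paloma: £1,278,000; Hollis: £1,128,000; Oren: £282,000; Tamsin: £282,000; Eira: £282,000; Jovan: £282,000; Valentina: £1,128,000; Noor: £376,000; Tavita: £376,000; Ione: £376,000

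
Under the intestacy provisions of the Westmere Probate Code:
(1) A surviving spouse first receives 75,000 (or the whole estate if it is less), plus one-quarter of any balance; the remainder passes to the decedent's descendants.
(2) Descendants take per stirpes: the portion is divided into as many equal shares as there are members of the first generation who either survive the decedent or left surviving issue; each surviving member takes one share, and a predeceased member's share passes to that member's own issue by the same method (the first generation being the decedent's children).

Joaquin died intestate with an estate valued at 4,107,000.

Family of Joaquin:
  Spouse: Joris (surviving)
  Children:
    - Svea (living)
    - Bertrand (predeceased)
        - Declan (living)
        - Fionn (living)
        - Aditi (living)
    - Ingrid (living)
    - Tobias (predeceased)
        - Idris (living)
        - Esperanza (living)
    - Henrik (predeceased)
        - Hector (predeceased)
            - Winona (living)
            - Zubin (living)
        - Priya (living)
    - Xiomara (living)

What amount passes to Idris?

Joris first takes 75,000, leaving a balance of 4,032,000. Joris then takes one-quarter of the balance (1,008,000), for a total of 1,083,000. The remaining 3,024,000 passes to the descendants.
The descendants' portion (3,024,000) is divided into 6 shares of 504,000: Svea, Ingrid, and Xiomara each take 504,000; Bertrand's 504,000 share passes to Bertrand's issue; Tobias's 504,000 share passes to Tobias's issue; Henrik's 504,000 share passes to Henrik's issue.
Bertrand's share (504,000) is divided into 3 shares of 168,000: Declan, Fionn, and Aditi each take 168,000.
Tobias's share (504,000) is divided into 2 shares of 252,000: Idris and Esperanza each take 252,000.
Henrik's share (504,000) is divided into 2 shares of 252,000: Priya takes 252,000; Hector's 252,000 share passes to Hector's issue.
Hector's share (252,000) is divided into 2 shares of 126,000: Winona and Zubin each take 126,000.

Idris receives 252,000.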